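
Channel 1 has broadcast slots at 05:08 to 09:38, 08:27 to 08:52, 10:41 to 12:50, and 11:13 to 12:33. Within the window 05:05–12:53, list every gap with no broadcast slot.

After merging, the occupied span is 05:08–09:38, 10:41–12:50.
Gaps within 05:05–12:53: 05:05–05:08, 09:38–10:41, 12:50–12:53.

05:05–05:08, 09:38–10:41, 12:50–12:53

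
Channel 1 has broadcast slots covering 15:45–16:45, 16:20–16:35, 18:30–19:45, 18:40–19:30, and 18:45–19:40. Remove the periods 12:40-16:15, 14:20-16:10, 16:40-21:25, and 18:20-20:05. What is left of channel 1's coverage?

Merge the first list: 15:45-16:45, 18:30-19:45.
Merge the second list: 12:40-16:15, 16:40-21:25.
15:45-16:45 \ B = 16:15-16:40.
18:30-19:45: entirely removed.

16:15-16:40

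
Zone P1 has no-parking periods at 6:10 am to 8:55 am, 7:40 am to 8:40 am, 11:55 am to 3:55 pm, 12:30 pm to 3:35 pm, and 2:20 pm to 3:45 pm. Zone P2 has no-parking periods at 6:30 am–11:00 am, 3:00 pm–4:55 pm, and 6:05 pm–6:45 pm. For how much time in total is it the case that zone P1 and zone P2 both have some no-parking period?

Merge the first list: 6:10 am–8:55 am, 11:55 am–3:55 pm.
A ∩ B = 6:30 am–8:55 am, 3:00 pm–3:55 pm.
Total: 2 h 25 min + 55 min = 3 h 20 min.

3 h 20 min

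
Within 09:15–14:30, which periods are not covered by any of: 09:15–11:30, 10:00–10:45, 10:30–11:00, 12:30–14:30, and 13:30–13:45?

11:30–12:30

The merged coverage is 09:15–11:30, 12:30–14:30.
Complement within 09:15–14:30: 11:30–12:30.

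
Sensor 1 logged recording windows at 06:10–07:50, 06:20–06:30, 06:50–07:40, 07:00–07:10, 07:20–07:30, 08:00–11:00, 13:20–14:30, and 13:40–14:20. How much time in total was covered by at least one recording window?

5 h 50 min

Merged: 06:10–07:50, 08:00–11:00, 13:20–14:30.
Lengths: 1 h 40 min + 3 h + 1 h 10 min = 5 h 50 min.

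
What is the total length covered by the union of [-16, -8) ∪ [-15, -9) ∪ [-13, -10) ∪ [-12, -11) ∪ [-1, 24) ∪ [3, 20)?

33

Merged: [-16, -8), [-1, 24).
Lengths: 8 + 25 = 33.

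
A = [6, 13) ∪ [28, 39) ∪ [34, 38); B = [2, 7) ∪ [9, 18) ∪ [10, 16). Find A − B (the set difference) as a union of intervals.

[7, 9) ∪ [28, 39)

First set merges to [6, 13), [28, 39).
Second set merges to [2, 7), [9, 18).
[6, 13) with B removed leaves [7, 9).
[28, 39) is untouched.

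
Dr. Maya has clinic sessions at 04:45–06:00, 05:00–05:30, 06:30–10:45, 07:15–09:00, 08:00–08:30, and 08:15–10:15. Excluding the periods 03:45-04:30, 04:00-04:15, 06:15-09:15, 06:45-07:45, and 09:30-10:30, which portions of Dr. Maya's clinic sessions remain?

04:45-06:00, 09:15-09:30, 10:30-10:45

Merge the first list: 04:45-06:00, 06:30-10:45.
Merge the second list: 03:45-04:30, 06:15-09:15, 09:30-10:30.
04:45-06:00: nothing removed.
06:30-10:45 \ B = 09:15-09:30, 10:30-10:45.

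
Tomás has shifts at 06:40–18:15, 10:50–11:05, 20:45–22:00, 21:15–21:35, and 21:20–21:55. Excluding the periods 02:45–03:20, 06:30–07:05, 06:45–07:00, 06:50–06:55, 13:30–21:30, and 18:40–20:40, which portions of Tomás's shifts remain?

07:05–13:30, 21:30–22:00

First set merges to 06:40–18:15, 20:45–22:00.
Second set merges to 02:45–03:20, 06:30–07:05, 13:30–21:30.
06:40–18:15 with B removed leaves 07:05–13:30.
20:45–22:00 with B removed leaves 21:30–22:00.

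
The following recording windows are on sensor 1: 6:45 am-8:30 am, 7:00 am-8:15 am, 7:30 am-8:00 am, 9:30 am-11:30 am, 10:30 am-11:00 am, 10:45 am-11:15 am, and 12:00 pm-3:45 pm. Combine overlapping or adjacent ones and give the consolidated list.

7:00 am–8:15 am overlaps/touches 6:45 am–8:30 am → extend to 6:45 am–8:30 am.
7:30 am–8:00 am overlaps/touches 6:45 am–8:30 am → extend to 6:45 am–8:30 am.
9:30 am–11:30 am is disjoint → start new block.
10:30 am–11:00 am overlaps/touches 9:30 am–11:30 am → extend to 9:30 am–11:30 am.
10:45 am–11:15 am overlaps/touches 9:30 am–11:30 am → extend to 9:30 am–11:30 am.
12:00 pm–3:45 pm is disjoint → start new block.

6:45 am–8:30 am, 9:30 am–11:30 am, 12:00 pm–3:45 pm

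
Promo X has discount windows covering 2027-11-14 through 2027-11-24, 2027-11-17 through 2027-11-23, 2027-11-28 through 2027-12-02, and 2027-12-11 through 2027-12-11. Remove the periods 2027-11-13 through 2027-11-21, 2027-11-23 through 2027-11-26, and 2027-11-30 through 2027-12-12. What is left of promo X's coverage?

2027-11-22 through 2027-11-22, 2027-11-28 through 2027-11-29

A, merged: 2027-11-14 through 2027-11-24, 2027-11-28 through 2027-12-02, 2027-12-11 through 2027-12-11.
2027-11-14 through 2027-11-24 \ B = 2027-11-22 through 2027-11-22.
2027-11-28 through 2027-12-02 \ B = 2027-11-28 through 2027-11-29.
2027-12-11 through 2027-12-11: entirely removed.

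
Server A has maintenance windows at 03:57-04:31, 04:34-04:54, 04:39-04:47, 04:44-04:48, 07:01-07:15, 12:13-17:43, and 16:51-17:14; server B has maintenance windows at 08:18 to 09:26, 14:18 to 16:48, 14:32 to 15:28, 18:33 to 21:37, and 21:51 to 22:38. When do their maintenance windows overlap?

14:18–16:48

First set merges to 03:57–04:31, 04:34–04:54, 07:01–07:15, 12:13–17:43.
Second set merges to 08:18–09:26, 14:18–16:48, 18:33–21:37, 21:51–22:38.
03:57–04:31 meets no B interval.
04:34–04:54 meets no B interval.
07:01–07:15 meets no B interval.
12:13–17:43 ∩ B → 14:18–16:48.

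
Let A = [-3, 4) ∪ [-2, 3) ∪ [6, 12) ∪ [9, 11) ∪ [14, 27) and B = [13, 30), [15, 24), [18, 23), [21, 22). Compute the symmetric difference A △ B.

[-3, 4) ∪ [6, 12) ∪ [13, 14) ∪ [27, 30)

Merge the first list: [-3, 4), [6, 12), [14, 27).
Merge the second list: [13, 30).
A but not B: [-3, 4), [6, 12).
B but not A: [13, 14), [27, 30).
Combining gives A △ B.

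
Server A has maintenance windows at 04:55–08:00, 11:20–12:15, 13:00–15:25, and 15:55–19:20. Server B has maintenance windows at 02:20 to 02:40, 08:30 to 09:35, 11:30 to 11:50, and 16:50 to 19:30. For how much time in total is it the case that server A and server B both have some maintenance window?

2 h 50 min

A ∩ B = 11:30-11:50, 16:50-19:20.
Total: 20 min + 2 h 30 min = 2 h 50 min.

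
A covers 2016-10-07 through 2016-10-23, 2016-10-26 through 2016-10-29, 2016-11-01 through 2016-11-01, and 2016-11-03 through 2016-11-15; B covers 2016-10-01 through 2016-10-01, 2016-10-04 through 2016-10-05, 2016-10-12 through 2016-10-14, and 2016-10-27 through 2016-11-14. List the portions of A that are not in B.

2016-10-07 through 2016-10-11, 2016-10-15 through 2016-10-23, 2016-10-26 through 2016-10-26, 2016-11-15 through 2016-11-15

2016-10-07 through 2016-10-23 minus B → 2016-10-07 through 2016-10-11, 2016-10-15 through 2016-10-23.
2016-10-26 through 2016-10-29 minus B → 2016-10-26 through 2016-10-26.
2016-11-01 through 2016-11-01: fully covered by B → removed.
2016-11-03 through 2016-11-15 minus B → 2016-11-15 through 2016-11-15.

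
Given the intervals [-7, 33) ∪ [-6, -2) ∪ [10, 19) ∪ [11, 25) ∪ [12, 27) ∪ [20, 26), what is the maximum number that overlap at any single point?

At 12, 4 of the intervals are simultaneously active.
No point has more.

4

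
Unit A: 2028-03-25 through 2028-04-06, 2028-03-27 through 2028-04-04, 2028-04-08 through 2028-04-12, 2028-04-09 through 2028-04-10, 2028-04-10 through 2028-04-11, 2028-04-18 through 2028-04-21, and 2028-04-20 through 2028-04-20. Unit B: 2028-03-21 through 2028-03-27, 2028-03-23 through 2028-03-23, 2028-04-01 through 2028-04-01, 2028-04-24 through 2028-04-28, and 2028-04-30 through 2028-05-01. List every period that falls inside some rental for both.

2028-03-25 through 2028-03-27, 2028-04-01 through 2028-04-01

First set merges to 2028-03-25 through 2028-04-06, 2028-04-08 through 2028-04-12, 2028-04-18 through 2028-04-21.
Second set merges to 2028-03-21 through 2028-03-27, 2028-04-01 through 2028-04-01, 2028-04-24 through 2028-04-28, 2028-04-30 through 2028-05-01.
2028-03-25 through 2028-04-06 overlaps B on 2028-03-25 through 2028-03-27, 2028-04-01 through 2028-04-01.
2028-04-08 through 2028-04-12 falls entirely outside B.
2028-04-18 through 2028-04-21 falls entirely outside B.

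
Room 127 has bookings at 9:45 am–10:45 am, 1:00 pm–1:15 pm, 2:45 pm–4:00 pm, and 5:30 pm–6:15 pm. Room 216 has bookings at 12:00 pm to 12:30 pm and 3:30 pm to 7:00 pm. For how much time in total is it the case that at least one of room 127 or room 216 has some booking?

A ∪ B = 9:45 am-10:45 am, 12:00 pm-12:30 pm, 1:00 pm-1:15 pm, 2:45 pm-7:00 pm.
Total: 1 h + 30 min + 15 min + 4 h 15 min = 6 h.

6 h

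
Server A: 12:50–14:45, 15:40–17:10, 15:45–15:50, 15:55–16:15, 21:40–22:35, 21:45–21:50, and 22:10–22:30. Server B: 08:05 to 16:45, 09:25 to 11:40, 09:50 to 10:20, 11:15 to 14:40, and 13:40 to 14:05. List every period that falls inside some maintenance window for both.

12:50–14:45, 15:40–16:45

Merge the first list: 12:50–14:45, 15:40–17:10, 21:40–22:35.
Merge the second list: 08:05–16:45.
12:50–14:45 ∩ B → 12:50–14:45.
15:40–17:10 ∩ B → 15:40–16:45.
21:40–22:35 meets no B interval.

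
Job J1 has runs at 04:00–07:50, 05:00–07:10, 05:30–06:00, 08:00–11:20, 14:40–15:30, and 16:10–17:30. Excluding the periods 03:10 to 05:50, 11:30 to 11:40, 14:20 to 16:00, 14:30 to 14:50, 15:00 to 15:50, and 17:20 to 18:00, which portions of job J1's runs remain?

05:50–07:50, 08:00–11:20, 16:10–17:20

A, merged: 04:00–07:50, 08:00–11:20, 14:40–15:30, 16:10–17:30.
B, merged: 03:10–05:50, 11:30–11:40, 14:20–16:00, 17:20–18:00.
04:00–07:50 with B removed leaves 05:50–07:50.
08:00–11:20 is untouched.
14:40–15:30 lies entirely inside B → drops out.
16:10–17:30 with B removed leaves 16:10–17:20.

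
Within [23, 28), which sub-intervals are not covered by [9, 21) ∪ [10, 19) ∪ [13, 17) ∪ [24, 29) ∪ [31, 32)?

After merging, the occupied span is [9, 21), [24, 29), [31, 32).
Complement within [23, 28): [23, 24).

[23, 24)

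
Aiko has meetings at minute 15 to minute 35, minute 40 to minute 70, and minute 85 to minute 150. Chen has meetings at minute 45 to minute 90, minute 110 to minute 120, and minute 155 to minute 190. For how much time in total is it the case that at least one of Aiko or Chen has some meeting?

A ∪ B = minute 15 to minute 35, minute 40 to minute 150, minute 155 to minute 190.
Total: 20 minutes + 110 minutes + 35 minutes = 165 minutes.

165 minutes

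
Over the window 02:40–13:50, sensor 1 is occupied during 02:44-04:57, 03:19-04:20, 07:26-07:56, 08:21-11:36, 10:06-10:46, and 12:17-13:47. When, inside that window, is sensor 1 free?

02:40–02:44, 04:57–07:26, 07:56–08:21, 11:36–12:17, 13:47–13:50

After merging, the occupied span is 02:44–04:57, 07:26–07:56, 08:21–11:36, 12:17–13:47.
Complement within 02:40–13:50: 02:40–02:44, 04:57–07:26, 07:56–08:21, 11:36–12:17, 13:47–13:50.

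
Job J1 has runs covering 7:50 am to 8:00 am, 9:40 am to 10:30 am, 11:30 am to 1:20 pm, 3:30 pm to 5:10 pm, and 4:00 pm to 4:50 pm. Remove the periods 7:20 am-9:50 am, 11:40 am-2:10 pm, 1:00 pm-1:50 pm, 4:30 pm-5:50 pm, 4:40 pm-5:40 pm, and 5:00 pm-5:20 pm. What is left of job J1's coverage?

9:50 am–10:30 am, 11:30 am–11:40 am, 3:30 pm–4:30 pm

A, merged: 7:50 am–8:00 am, 9:40 am–10:30 am, 11:30 am–1:20 pm, 3:30 pm–5:10 pm.
B, merged: 7:20 am–9:50 am, 11:40 am–2:10 pm, 4:30 pm–5:50 pm.
7:50 am–8:00 am lies entirely inside B → drops out.
9:40 am–10:30 am with B removed leaves 9:50 am–10:30 am.
11:30 am–1:20 pm with B removed leaves 11:30 am–11:40 am.
3:30 pm–5:10 pm with B removed leaves 3:30 pm–4:30 pm.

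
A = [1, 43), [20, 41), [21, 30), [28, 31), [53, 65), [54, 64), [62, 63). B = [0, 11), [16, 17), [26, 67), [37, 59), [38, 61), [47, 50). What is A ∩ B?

[1, 11) ∪ [16, 17) ∪ [26, 43) ∪ [53, 65)

A, merged: [1, 43), [53, 65).
B, merged: [0, 11), [16, 17), [26, 67).
[1, 43) meets the second set on [1, 11), [16, 17), [26, 43).
[53, 65) meets the second set on [53, 65).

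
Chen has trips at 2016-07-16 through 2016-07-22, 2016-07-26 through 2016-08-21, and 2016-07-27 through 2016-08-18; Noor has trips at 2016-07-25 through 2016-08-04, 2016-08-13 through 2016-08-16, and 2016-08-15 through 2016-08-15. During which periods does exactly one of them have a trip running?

A, merged: 2016-07-16 through 2016-07-22, 2016-07-26 through 2016-08-21.
B, merged: 2016-07-25 through 2016-08-04, 2016-08-13 through 2016-08-16.
A \ B = 2016-07-16 through 2016-07-22, 2016-08-05 through 2016-08-12, 2016-08-17 through 2016-08-21.
B \ A = 2016-07-25 through 2016-07-25.
Union of the two gives the symmetric difference.

2016-07-16 through 2016-07-22, 2016-07-25 through 2016-07-25, 2016-08-05 through 2016-08-12, 2016-08-17 through 2016-08-21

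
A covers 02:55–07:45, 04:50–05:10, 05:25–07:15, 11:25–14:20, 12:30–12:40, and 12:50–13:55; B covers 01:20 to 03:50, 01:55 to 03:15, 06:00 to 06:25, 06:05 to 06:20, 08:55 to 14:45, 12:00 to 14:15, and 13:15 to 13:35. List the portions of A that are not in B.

First set merges to 02:55–07:45, 11:25–14:20.
Second set merges to 01:20–03:50, 06:00–06:25, 08:55–14:45.
02:55–07:45 with B removed leaves 03:50–06:00, 06:25–07:45.
11:25–14:20 lies entirely inside B → drops out.

03:50–06:00, 06:25–07:45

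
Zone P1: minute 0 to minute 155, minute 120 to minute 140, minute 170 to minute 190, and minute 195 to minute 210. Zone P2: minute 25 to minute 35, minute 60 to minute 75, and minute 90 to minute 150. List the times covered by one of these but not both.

minute 0 to minute 25, minute 35 to minute 60, minute 75 to minute 90, minute 150 to minute 155, minute 170 to minute 190, minute 195 to minute 210

Merge the first list: minute 0 to minute 155, minute 170 to minute 190, minute 195 to minute 210.
A but not B: minute 0 to minute 25, minute 35 to minute 60, minute 75 to minute 90, minute 150 to minute 155, minute 170 to minute 190, minute 195 to minute 210.
B but not A: none.
Combining gives A △ B.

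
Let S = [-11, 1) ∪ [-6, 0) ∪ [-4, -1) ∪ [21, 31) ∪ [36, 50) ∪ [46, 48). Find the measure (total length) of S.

36

Merged: [-11, 1), [21, 31), [36, 50).
Lengths: 12 + 10 + 14 = 36.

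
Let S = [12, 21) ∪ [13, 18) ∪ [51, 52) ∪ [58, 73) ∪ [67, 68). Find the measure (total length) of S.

25

Merged: [12, 21), [51, 52), [58, 73).
Lengths: 9 + 1 + 15 = 25.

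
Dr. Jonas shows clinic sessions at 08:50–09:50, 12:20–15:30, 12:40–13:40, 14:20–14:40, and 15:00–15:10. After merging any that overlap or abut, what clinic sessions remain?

08:50-09:50, 12:20-15:30

12:20-15:30 is disjoint → start new block.
12:40-13:40 overlaps/touches 12:20-15:30 → extend to 12:20-15:30.
14:20-14:40 overlaps/touches 12:20-15:30 → extend to 12:20-15:30.
15:00-15:10 overlaps/touches 12:20-15:30 → extend to 12:20-15:30.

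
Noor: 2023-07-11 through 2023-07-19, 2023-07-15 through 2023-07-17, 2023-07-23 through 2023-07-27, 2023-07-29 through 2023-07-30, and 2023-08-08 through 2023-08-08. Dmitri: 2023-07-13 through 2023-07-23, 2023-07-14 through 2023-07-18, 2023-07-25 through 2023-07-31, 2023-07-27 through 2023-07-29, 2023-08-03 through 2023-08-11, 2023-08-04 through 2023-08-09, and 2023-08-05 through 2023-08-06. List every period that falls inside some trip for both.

Merge the first list: 2023-07-11 through 2023-07-19, 2023-07-23 through 2023-07-27, 2023-07-29 through 2023-07-30, 2023-08-08 through 2023-08-08.
Merge the second list: 2023-07-13 through 2023-07-23, 2023-07-25 through 2023-07-31, 2023-08-03 through 2023-08-11.
2023-07-11 through 2023-07-19 ∩ B → 2023-07-13 through 2023-07-19.
2023-07-23 through 2023-07-27 ∩ B → 2023-07-23 through 2023-07-23, 2023-07-25 through 2023-07-27.
2023-07-29 through 2023-07-30 ∩ B → 2023-07-29 through 2023-07-30.
2023-08-08 through 2023-08-08 ∩ B → 2023-08-08 through 2023-08-08.

2023-07-13 through 2023-07-19, 2023-07-23 through 2023-07-23, 2023-07-25 through 2023-07-27, 2023-07-29 through 2023-07-30, 2023-08-08 through 2023-08-08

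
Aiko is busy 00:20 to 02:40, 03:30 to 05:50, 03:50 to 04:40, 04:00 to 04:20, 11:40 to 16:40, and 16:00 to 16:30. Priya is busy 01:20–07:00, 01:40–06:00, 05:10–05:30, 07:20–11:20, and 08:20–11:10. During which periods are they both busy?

01:20-02:40, 03:30-05:50

First set merges to 00:20-02:40, 03:30-05:50, 11:40-16:40.
Second set merges to 01:20-07:00, 07:20-11:20.
00:20-02:40 meets the second set on 01:20-02:40.
03:30-05:50 meets the second set on 03:30-05:50.
11:40-16:40: no overlap with the second set.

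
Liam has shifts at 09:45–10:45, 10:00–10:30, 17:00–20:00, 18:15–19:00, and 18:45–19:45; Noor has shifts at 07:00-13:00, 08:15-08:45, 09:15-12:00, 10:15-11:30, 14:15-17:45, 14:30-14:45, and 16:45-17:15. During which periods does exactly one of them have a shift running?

Merge the first list: 09:45–10:45, 17:00–20:00.
Merge the second list: 07:00–13:00, 14:15–17:45.
A \ B = 17:45–20:00.
B \ A = 07:00–09:45, 10:45–13:00, 14:15–17:00.
Union of the two gives the symmetric difference.

07:00–09:45, 10:45–13:00, 14:15–17:00, 17:45–20:00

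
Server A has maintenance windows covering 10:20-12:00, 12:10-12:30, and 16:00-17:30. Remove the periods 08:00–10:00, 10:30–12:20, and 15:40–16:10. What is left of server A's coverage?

10:20–12:00 with B removed leaves 10:20–10:30.
12:10–12:30 with B removed leaves 12:20–12:30.
16:00–17:30 with B removed leaves 16:10–17:30.

10:20–10:30, 12:20–12:30, 16:10–17:30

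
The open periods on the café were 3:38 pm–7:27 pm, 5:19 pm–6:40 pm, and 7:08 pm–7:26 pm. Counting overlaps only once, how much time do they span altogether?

Merged: 3:38 pm–7:27 pm.
Length: 3 h 49 min.

3 h 49 min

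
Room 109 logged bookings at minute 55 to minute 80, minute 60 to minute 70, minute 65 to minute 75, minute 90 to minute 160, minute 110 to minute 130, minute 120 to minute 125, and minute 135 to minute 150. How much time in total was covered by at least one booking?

Merged: minute 55 to minute 80, minute 90 to minute 160.
Lengths: 25 minutes + 70 minutes = 95 minutes.

95 minutes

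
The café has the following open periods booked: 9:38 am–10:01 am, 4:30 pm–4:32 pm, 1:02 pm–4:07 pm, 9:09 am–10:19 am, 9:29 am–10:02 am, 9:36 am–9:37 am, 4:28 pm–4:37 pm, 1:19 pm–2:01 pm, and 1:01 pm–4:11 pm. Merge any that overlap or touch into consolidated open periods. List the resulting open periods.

9:09 am-10:19 am, 1:01 pm-4:11 pm, 4:28 pm-4:37 pm

Sort by start: 9:09 am-10:19 am, 9:29 am-10:02 am, 9:36 am-9:37 am, 9:38 am-10:01 am, 1:01 pm-4:11 pm, 1:02 pm-4:07 pm, 1:19 pm-2:01 pm, 4:28 pm-4:37 pm, 4:30 pm-4:32 pm.
9:29 am-10:02 am overlaps/touches 9:09 am-10:19 am → extend to 9:09 am-10:19 am.
9:36 am-9:37 am overlaps/touches 9:09 am-10:19 am → extend to 9:09 am-10:19 am.
9:38 am-10:01 am overlaps/touches 9:09 am-10:19 am → extend to 9:09 am-10:19 am.
1:01 pm-4:11 pm is disjoint → start new block.
1:02 pm-4:07 pm overlaps/touches 1:01 pm-4:11 pm → extend to 1:01 pm-4:11 pm.
1:19 pm-2:01 pm overlaps/touches 1:01 pm-4:11 pm → extend to 1:01 pm-4:11 pm.
4:28 pm-4:37 pm is disjoint → start new block.
4:30 pm-4:32 pm overlaps/touches 4:28 pm-4:37 pm → extend to 4:28 pm-4:37 pm.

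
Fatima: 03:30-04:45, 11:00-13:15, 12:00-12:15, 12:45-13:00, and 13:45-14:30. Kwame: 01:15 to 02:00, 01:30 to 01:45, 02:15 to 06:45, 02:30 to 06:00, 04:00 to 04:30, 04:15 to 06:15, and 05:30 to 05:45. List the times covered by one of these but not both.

01:15–02:00, 02:15–03:30, 04:45–06:45, 11:00–13:15, 13:45–14:30

A, merged: 03:30–04:45, 11:00–13:15, 13:45–14:30.
B, merged: 01:15–02:00, 02:15–06:45.
A but not B: 11:00–13:15, 13:45–14:30.
B but not A: 01:15–02:00, 02:15–03:30, 04:45–06:45.
Combining gives A △ B.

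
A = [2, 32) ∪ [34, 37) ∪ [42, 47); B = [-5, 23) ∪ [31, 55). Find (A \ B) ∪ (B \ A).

[-5, 2) ∪ [23, 31) ∪ [32, 34) ∪ [37, 42) ∪ [47, 55)

Only in the first: [23, 31).
Only in the second: [-5, 2), [32, 34), [37, 42), [47, 55).
Together these are the periods covered by exactly one.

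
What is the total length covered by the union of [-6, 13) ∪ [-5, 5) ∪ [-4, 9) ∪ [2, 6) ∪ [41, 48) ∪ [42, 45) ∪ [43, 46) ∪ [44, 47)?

26

Merged: [-6, 13), [41, 48).
Lengths: 19 + 7 = 26.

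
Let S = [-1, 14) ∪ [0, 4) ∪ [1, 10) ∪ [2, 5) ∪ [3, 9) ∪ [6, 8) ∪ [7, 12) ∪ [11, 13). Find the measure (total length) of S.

Merged: [-1, 14).
Length: 15.

15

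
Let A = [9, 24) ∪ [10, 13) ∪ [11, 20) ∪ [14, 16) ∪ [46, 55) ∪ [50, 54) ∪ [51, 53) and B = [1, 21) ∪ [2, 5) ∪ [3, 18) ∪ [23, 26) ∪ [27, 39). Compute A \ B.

First set merges to [9, 24), [46, 55).
Second set merges to [1, 21), [23, 26), [27, 39).
[9, 24) with B removed leaves [21, 23).
[46, 55) is untouched.

[21, 23) ∪ [46, 55)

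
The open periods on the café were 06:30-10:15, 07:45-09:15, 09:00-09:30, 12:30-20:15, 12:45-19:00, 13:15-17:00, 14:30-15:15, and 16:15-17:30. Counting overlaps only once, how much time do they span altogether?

Merged: 06:30–10:15, 12:30–20:15.
Lengths: 3 h 45 min + 7 h 45 min = 11 h 30 min.

11 h 30 min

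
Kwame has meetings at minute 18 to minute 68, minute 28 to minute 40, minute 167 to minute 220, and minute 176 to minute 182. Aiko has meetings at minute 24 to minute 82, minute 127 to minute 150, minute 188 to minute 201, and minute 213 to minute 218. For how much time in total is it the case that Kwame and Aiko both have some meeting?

A, merged: minute 18 to minute 68, minute 167 to minute 220.
A ∩ B = minute 24 to minute 68, minute 188 to minute 201, minute 213 to minute 218.
Total: 44 minutes + 13 minutes + 5 minutes = 62 minutes.

62 minutes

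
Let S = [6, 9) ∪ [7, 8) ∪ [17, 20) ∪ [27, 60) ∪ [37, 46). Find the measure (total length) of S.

39

Merged: [6, 9), [17, 20), [27, 60).
Lengths: 3 + 3 + 33 = 39.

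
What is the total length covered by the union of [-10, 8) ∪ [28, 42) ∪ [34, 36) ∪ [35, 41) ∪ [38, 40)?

32

Merged: [-10, 8), [28, 42).
Lengths: 18 + 14 = 32.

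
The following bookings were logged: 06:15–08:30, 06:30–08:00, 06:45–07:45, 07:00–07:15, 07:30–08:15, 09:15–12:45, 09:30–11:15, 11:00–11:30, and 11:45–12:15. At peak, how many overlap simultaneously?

At 07:00, 4 of the intervals are simultaneously active.
No point has more.

4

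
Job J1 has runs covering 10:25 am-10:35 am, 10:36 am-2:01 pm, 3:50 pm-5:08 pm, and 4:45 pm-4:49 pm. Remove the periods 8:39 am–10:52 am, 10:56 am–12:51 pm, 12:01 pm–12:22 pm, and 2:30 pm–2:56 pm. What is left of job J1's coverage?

Merge the first list: 10:25 am–10:35 am, 10:36 am–2:01 pm, 3:50 pm–5:08 pm.
Merge the second list: 8:39 am–10:52 am, 10:56 am–12:51 pm, 2:30 pm–2:56 pm.
10:25 am–10:35 am lies entirely inside B → drops out.
10:36 am–2:01 pm with B removed leaves 10:52 am–10:56 am, 12:51 pm–2:01 pm.
3:50 pm–5:08 pm is untouched.

10:52 am–10:56 am, 12:51 pm–2:01 pm, 3:50 pm–5:08 pm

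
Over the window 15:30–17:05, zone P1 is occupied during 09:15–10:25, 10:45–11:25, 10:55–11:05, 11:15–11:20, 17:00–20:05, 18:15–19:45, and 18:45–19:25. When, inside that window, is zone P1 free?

After merging, the occupied span is 09:15–10:25, 10:45–11:25, 17:00–20:05.
Gaps within 15:30–17:05: 15:30–17:00.

15:30–17:00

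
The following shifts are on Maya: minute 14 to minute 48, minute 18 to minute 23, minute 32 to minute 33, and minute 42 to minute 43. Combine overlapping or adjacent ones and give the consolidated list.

minute 18 to minute 23 overlaps/touches minute 14 to minute 48 → extend to minute 14 to minute 48.
minute 32 to minute 33 overlaps/touches minute 14 to minute 48 → extend to minute 14 to minute 48.
minute 42 to minute 43 overlaps/touches minute 14 to minute 48 → extend to minute 14 to minute 48.

minute 14 to minute 48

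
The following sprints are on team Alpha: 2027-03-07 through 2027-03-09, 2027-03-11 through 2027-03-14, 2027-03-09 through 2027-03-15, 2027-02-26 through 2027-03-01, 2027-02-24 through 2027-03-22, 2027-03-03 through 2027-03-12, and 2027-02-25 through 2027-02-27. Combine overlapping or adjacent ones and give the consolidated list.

Sort by start: 2027-02-24 through 2027-03-22, 2027-02-25 through 2027-02-27, 2027-02-26 through 2027-03-01, 2027-03-03 through 2027-03-12, 2027-03-07 through 2027-03-09, 2027-03-09 through 2027-03-15, 2027-03-11 through 2027-03-14.
2027-02-25 through 2027-02-27 overlaps/touches 2027-02-24 through 2027-03-22 → extend to 2027-02-24 through 2027-03-22.
2027-02-26 through 2027-03-01 overlaps/touches 2027-02-24 through 2027-03-22 → extend to 2027-02-24 through 2027-03-22.
2027-03-03 through 2027-03-12 overlaps/touches 2027-02-24 through 2027-03-22 → extend to 2027-02-24 through 2027-03-22.
2027-03-07 through 2027-03-09 overlaps/touches 2027-02-24 through 2027-03-22 → extend to 2027-02-24 through 2027-03-22.
2027-03-09 through 2027-03-15 overlaps/touches 2027-02-24 through 2027-03-22 → extend to 2027-02-24 through 2027-03-22.
2027-03-11 through 2027-03-14 overlaps/touches 2027-02-24 through 2027-03-22 → extend to 2027-02-24 through 2027-03-22.

2027-02-24 through 2027-03-22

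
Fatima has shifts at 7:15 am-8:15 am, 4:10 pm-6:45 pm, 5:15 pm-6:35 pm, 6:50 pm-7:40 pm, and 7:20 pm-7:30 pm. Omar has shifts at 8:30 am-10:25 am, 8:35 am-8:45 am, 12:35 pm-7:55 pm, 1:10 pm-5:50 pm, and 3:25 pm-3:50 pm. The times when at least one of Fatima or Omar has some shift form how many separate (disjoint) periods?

Merge the first list: 7:15 am–8:15 am, 4:10 pm–6:45 pm, 6:50 pm–7:40 pm.
Merge the second list: 8:30 am–10:25 am, 12:35 pm–7:55 pm.
A ∪ B = 7:15 am–8:15 am, 8:30 am–10:25 am, 12:35 pm–7:55 pm.
That is 3 disjoint pieces.

3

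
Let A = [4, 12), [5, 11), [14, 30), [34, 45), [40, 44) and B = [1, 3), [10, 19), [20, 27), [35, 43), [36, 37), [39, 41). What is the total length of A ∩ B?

22

First set merges to [4, 12), [14, 30), [34, 45).
Second set merges to [1, 3), [10, 19), [20, 27), [35, 43).
A ∩ B = [10, 12), [14, 19), [20, 27), [35, 43).
Total: 2 + 5 + 7 + 8 = 22.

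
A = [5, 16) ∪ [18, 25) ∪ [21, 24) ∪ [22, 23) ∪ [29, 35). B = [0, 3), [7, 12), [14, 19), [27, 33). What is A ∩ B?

[7, 12) ∪ [14, 16) ∪ [18, 19) ∪ [29, 33)

A, merged: [5, 16), [18, 25), [29, 35).
[5, 16) ∩ B → [7, 12), [14, 16).
[18, 25) ∩ B → [18, 19).
[29, 35) ∩ B → [29, 33).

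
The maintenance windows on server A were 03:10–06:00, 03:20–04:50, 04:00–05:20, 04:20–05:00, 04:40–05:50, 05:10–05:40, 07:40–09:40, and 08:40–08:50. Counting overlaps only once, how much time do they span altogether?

4 h 50 min

Merged: 03:10–06:00, 07:40–09:40.
Lengths: 2 h 50 min + 2 h = 4 h 50 min.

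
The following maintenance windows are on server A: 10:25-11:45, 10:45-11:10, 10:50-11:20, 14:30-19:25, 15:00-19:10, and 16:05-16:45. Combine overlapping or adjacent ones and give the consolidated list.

10:25-11:45, 14:30-19:25

10:45-11:10 overlaps/touches 10:25-11:45 → extend to 10:25-11:45.
10:50-11:20 overlaps/touches 10:25-11:45 → extend to 10:25-11:45.
14:30-19:25 is disjoint → start new block.
15:00-19:10 overlaps/touches 14:30-19:25 → extend to 14:30-19:25.
16:05-16:45 overlaps/touches 14:30-19:25 → extend to 14:30-19:25.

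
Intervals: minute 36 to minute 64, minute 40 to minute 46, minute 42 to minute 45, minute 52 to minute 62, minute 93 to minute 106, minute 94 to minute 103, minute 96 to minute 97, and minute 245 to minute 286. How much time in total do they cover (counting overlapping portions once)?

Merged: minute 36 to minute 64, minute 93 to minute 106, minute 245 to minute 286.
Lengths: 28 minutes + 13 minutes + 41 minutes = 82 minutes.

82 minutes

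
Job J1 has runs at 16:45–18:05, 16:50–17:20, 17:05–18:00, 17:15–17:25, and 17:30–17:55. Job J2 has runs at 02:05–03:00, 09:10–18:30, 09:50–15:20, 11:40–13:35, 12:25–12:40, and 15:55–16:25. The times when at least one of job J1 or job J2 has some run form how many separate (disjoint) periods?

A, merged: 16:45-18:05.
B, merged: 02:05-03:00, 09:10-18:30.
A ∪ B = 02:05-03:00, 09:10-18:30.
That is 2 disjoint pieces.

2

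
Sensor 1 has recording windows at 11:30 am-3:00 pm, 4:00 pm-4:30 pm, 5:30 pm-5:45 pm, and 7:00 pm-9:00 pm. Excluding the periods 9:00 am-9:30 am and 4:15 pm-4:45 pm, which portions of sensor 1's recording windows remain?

11:30 am-3:00 pm is untouched.
4:00 pm-4:30 pm with B removed leaves 4:00 pm-4:15 pm.
5:30 pm-5:45 pm is untouched.
7:00 pm-9:00 pm is untouched.

11:30 am-3:00 pm, 4:00 pm-4:15 pm, 5:30 pm-5:45 pm, 7:00 pm-9:00 pm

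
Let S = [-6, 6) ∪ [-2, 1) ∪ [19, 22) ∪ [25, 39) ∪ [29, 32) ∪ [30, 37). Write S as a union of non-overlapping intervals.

[-6, 6) ∪ [19, 22) ∪ [25, 39)

[-2, 1) overlaps/touches [-6, 6) → extend to [-6, 6).
[19, 22) is disjoint → start new block.
[25, 39) is disjoint → start new block.
[29, 32) overlaps/touches [25, 39) → extend to [25, 39).
[30, 37) overlaps/touches [25, 39) → extend to [25, 39).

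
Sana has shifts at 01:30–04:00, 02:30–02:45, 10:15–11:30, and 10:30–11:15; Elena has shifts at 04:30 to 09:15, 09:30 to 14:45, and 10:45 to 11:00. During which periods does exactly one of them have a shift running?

Merge the first list: 01:30–04:00, 10:15–11:30.
Merge the second list: 04:30–09:15, 09:30–14:45.
A \ B = 01:30–04:00.
B \ A = 04:30–09:15, 09:30–10:15, 11:30–14:45.
Union of the two gives the symmetric difference.

01:30–04:00, 04:30–09:15, 09:30–10:15, 11:30–14:45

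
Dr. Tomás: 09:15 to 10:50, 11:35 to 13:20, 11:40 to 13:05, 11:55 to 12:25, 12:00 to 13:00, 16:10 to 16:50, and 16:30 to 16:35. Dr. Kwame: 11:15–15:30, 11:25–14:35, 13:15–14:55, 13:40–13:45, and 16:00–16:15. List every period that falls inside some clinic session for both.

First set merges to 09:15–10:50, 11:35–13:20, 16:10–16:50.
Second set merges to 11:15–15:30, 16:00–16:15.
09:15–10:50 meets no B interval.
11:35–13:20 ∩ B → 11:35–13:20.
16:10–16:50 ∩ B → 16:10–16:15.

11:35–13:20, 16:10–16:15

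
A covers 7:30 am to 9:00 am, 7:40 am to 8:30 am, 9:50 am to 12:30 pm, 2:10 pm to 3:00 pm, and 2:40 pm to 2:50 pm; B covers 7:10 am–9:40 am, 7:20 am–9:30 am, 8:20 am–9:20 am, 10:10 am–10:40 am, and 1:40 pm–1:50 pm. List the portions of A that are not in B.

Merge the first list: 7:30 am–9:00 am, 9:50 am–12:30 pm, 2:10 pm–3:00 pm.
Merge the second list: 7:10 am–9:40 am, 10:10 am–10:40 am, 1:40 pm–1:50 pm.
7:30 am–9:00 am: entirely removed.
9:50 am–12:30 pm \ B = 9:50 am–10:10 am, 10:40 am–12:30 pm.
2:10 pm–3:00 pm: nothing removed.

9:50 am–10:10 am, 10:40 am–12:30 pm, 2:10 pm–3:00 pm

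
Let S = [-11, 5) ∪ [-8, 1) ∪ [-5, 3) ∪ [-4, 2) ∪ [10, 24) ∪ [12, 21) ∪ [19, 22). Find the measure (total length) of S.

30

Merged: [-11, 5), [10, 24).
Lengths: 16 + 14 = 30.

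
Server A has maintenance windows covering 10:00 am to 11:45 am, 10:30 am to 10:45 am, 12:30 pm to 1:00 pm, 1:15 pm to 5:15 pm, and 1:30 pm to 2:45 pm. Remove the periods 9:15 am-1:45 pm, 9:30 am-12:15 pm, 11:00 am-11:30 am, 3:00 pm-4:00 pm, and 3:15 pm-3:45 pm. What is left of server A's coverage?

1:45 pm–3:00 pm, 4:00 pm–5:15 pm

Merge the first list: 10:00 am–11:45 am, 12:30 pm–1:00 pm, 1:15 pm–5:15 pm.
Merge the second list: 9:15 am–1:45 pm, 3:00 pm–4:00 pm.
10:00 am–11:45 am: entirely removed.
12:30 pm–1:00 pm: entirely removed.
1:15 pm–5:15 pm \ B = 1:45 pm–3:00 pm, 4:00 pm–5:15 pm.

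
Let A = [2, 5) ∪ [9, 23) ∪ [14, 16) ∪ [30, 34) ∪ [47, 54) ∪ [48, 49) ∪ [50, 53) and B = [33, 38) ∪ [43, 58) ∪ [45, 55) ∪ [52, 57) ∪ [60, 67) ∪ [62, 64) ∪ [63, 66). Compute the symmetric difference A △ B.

[2, 5) ∪ [9, 23) ∪ [30, 33) ∪ [34, 38) ∪ [43, 47) ∪ [54, 58) ∪ [60, 67)

First set merges to [2, 5), [9, 23), [30, 34), [47, 54).
Second set merges to [33, 38), [43, 58), [60, 67).
A but not B: [2, 5), [9, 23), [30, 33).
B but not A: [34, 38), [43, 47), [54, 58), [60, 67).
Combining gives A △ B.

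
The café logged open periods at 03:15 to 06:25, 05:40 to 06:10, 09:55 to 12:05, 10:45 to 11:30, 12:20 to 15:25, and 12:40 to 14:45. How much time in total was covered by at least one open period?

8 h 25 min

Merged: 03:15–06:25, 09:55–12:05, 12:20–15:25.
Lengths: 3 h 10 min + 2 h 10 min + 3 h 5 min = 8 h 25 min.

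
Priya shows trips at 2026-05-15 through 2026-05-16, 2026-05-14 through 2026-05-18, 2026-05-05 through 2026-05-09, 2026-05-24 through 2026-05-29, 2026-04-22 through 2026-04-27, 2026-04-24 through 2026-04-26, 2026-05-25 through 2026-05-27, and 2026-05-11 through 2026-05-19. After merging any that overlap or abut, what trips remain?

2026-04-22 through 2026-04-27, 2026-05-05 through 2026-05-09, 2026-05-11 through 2026-05-19, 2026-05-24 through 2026-05-29

Sort by start: 2026-04-22 through 2026-04-27, 2026-04-24 through 2026-04-26, 2026-05-05 through 2026-05-09, 2026-05-11 through 2026-05-19, 2026-05-14 through 2026-05-18, 2026-05-15 through 2026-05-16, 2026-05-24 through 2026-05-29, 2026-05-25 through 2026-05-27.
2026-04-24 through 2026-04-26 overlaps/touches 2026-04-22 through 2026-04-27 → extend to 2026-04-22 through 2026-04-27.
2026-05-05 through 2026-05-09 is disjoint → start new block.
2026-05-11 through 2026-05-19 is disjoint → start new block.
2026-05-14 through 2026-05-18 overlaps/touches 2026-05-11 through 2026-05-19 → extend to 2026-05-11 through 2026-05-19.
2026-05-15 through 2026-05-16 overlaps/touches 2026-05-11 through 2026-05-19 → extend to 2026-05-11 through 2026-05-19.
2026-05-24 through 2026-05-29 is disjoint → start new block.
2026-05-25 through 2026-05-27 overlaps/touches 2026-05-24 through 2026-05-29 → extend to 2026-05-24 through 2026-05-29.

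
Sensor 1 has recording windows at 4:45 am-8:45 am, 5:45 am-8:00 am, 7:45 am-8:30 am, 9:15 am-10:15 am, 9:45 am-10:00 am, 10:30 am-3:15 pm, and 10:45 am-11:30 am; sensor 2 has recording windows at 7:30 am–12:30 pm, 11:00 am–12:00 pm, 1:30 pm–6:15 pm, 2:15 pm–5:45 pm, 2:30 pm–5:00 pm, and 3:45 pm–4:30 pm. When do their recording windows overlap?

7:30 am-8:45 am, 9:15 am-10:15 am, 10:30 am-12:30 pm, 1:30 pm-3:15 pm

Merge the first list: 4:45 am-8:45 am, 9:15 am-10:15 am, 10:30 am-3:15 pm.
Merge the second list: 7:30 am-12:30 pm, 1:30 pm-6:15 pm.
4:45 am-8:45 am overlaps B on 7:30 am-8:45 am.
9:15 am-10:15 am overlaps B on 9:15 am-10:15 am.
10:30 am-3:15 pm overlaps B on 10:30 am-12:30 pm, 1:30 pm-3:15 pm.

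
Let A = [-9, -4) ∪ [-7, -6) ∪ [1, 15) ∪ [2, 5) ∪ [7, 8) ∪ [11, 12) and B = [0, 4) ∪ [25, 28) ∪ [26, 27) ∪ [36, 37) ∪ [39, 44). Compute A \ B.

[-9, -4) ∪ [4, 15)

Merge the first list: [-9, -4), [1, 15).
Merge the second list: [0, 4), [25, 28), [36, 37), [39, 44).
[-9, -4): nothing removed.
[1, 15) \ B = [4, 15).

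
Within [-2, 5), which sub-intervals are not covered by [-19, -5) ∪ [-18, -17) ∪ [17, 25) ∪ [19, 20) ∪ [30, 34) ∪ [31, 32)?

[-2, 5)

After merging, the occupied span is [-19, -5), [17, 25), [30, 34).
Gaps within [-2, 5): [-2, 5).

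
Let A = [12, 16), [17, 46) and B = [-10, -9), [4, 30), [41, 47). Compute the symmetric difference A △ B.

A \ B = [30, 41).
B \ A = [-10, -9), [4, 12), [16, 17), [46, 47).
Union of the two gives the symmetric difference.

[-10, -9) ∪ [4, 12) ∪ [16, 17) ∪ [30, 41) ∪ [46, 47)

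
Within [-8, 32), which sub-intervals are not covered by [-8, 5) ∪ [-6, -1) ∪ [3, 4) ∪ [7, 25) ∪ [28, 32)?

After merging, the occupied span is [-8, 5), [7, 25), [28, 32).
Uncovered inside [-8, 32): [5, 7), [25, 28).

[5, 7) ∪ [25, 28)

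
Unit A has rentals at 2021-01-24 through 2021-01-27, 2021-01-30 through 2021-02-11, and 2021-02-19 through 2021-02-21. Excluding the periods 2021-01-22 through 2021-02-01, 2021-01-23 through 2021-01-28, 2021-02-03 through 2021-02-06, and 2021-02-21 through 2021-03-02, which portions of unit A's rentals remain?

Merge the second list: 2021-01-22 through 2021-02-01, 2021-02-03 through 2021-02-06, 2021-02-21 through 2021-03-02.
2021-01-24 through 2021-01-27: entirely removed.
2021-01-30 through 2021-02-11 \ B = 2021-02-02 through 2021-02-02, 2021-02-07 through 2021-02-11.
2021-02-19 through 2021-02-21 \ B = 2021-02-19 through 2021-02-20.

2021-02-02 through 2021-02-02, 2021-02-07 through 2021-02-11, 2021-02-19 through 2021-02-20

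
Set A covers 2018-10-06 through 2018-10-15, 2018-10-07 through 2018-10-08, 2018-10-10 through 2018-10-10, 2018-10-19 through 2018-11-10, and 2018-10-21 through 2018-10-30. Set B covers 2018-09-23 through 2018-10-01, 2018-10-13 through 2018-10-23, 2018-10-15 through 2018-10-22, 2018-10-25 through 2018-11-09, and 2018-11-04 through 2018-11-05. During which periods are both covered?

A, merged: 2018-10-06 through 2018-10-15, 2018-10-19 through 2018-11-10.
B, merged: 2018-09-23 through 2018-10-01, 2018-10-13 through 2018-10-23, 2018-10-25 through 2018-11-09.
2018-10-06 through 2018-10-15 ∩ B → 2018-10-13 through 2018-10-15.
2018-10-19 through 2018-11-10 ∩ B → 2018-10-19 through 2018-10-23, 2018-10-25 through 2018-11-09.

2018-10-13 through 2018-10-15, 2018-10-19 through 2018-10-23, 2018-10-25 through 2018-11-09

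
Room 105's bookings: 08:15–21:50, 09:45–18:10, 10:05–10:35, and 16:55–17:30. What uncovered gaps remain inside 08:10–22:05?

Covered (merged): 08:15–21:50.
Complement within 08:10–22:05: 08:10–08:15, 21:50–22:05.

08:10–08:15, 21:50–22:05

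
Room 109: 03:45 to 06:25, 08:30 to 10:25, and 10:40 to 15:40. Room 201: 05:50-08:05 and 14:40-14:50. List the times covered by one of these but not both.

03:45-05:50, 06:25-08:05, 08:30-10:25, 10:40-14:40, 14:50-15:40

Only in the first: 03:45-05:50, 08:30-10:25, 10:40-14:40, 14:50-15:40.
Only in the second: 06:25-08:05.
Together these are the periods covered by exactly one.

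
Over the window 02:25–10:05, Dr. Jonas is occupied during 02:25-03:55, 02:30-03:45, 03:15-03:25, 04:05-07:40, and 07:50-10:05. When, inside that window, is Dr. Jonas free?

Covered (merged): 02:25-03:55, 04:05-07:40, 07:50-10:05.
Gaps within 02:25-10:05: 03:55-04:05, 07:40-07:50.

03:55-04:05, 07:40-07:50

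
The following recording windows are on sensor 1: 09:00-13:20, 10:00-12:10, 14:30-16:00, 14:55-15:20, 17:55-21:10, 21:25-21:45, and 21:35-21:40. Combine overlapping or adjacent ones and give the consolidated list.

10:00-12:10 overlaps/touches 09:00-13:20 → extend to 09:00-13:20.
14:30-16:00 is disjoint → start new block.
14:55-15:20 overlaps/touches 14:30-16:00 → extend to 14:30-16:00.
17:55-21:10 is disjoint → start new block.
21:25-21:45 is disjoint → start new block.
21:35-21:40 overlaps/touches 21:25-21:45 → extend to 21:25-21:45.

09:00-13:20, 14:30-16:00, 17:55-21:10, 21:25-21:45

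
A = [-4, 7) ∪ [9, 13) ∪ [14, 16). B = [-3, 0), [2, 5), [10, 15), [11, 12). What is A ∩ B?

Second set merges to [-3, 0), [2, 5), [10, 15).
[-4, 7) overlaps B on [-3, 0), [2, 5).
[9, 13) overlaps B on [10, 13).
[14, 16) overlaps B on [14, 15).

[-3, 0) ∪ [2, 5) ∪ [10, 13) ∪ [14, 15)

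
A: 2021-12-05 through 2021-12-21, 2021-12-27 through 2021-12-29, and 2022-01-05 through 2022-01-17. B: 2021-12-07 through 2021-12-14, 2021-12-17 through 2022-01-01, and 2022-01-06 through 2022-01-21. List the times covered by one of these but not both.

A but not B: 2021-12-05 through 2021-12-06, 2021-12-15 through 2021-12-16, 2022-01-05 through 2022-01-05.
B but not A: 2021-12-22 through 2021-12-26, 2021-12-30 through 2022-01-01, 2022-01-18 through 2022-01-21.
Combining gives A △ B.

2021-12-05 through 2021-12-06, 2021-12-15 through 2021-12-16, 2021-12-22 through 2021-12-26, 2021-12-30 through 2022-01-01, 2022-01-05 through 2022-01-05, 2022-01-18 through 2022-01-21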